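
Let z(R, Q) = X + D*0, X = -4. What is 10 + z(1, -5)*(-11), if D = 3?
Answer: 54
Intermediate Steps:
z(R, Q) = -4 (z(R, Q) = -4 + 3*0 = -4 + 0 = -4)
10 + z(1, -5)*(-11) = 10 - 4*(-11) = 10 + 44 = 54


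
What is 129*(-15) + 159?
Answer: -1776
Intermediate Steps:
129*(-15) + 159 = -1935 + 159 = -1776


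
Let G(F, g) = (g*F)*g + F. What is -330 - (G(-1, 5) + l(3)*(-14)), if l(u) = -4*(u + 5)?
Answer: -752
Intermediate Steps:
l(u) = -20 - 4*u (l(u) = -4*(5 + u) = -20 - 4*u)
G(F, g) = F + F*g² (G(F, g) = (F*g)*g + F = F*g² + F = F + F*g²)
-330 - (G(-1, 5) + l(3)*(-14)) = -330 - (-(1 + 5²) + (-20 - 4*3)*(-14)) = -330 - (-(1 + 25) + (-20 - 12)*(-14)) = -330 - (-1*26 - 32*(-14)) = -330 - (-26 + 448) = -330 - 1*422 = -330 - 422 = -752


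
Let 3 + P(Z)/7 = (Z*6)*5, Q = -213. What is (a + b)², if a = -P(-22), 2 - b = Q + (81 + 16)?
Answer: 22648081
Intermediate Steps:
P(Z) = -21 + 210*Z (P(Z) = -21 + 7*((Z*6)*5) = -21 + 7*((6*Z)*5) = -21 + 7*(30*Z) = -21 + 210*Z)
b = 118 (b = 2 - (-213 + (81 + 16)) = 2 - (-213 + 97) = 2 - 1*(-116) = 2 + 116 = 118)
a = 4641 (a = -(-21 + 210*(-22)) = -(-21 - 4620) = -1*(-4641) = 4641)
(a + b)² = (4641 + 118)² = 4759² = 22648081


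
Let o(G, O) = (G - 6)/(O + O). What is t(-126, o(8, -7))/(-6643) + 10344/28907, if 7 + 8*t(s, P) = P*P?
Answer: 13473120729/37637723396 ≈ 0.35797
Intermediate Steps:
o(G, O) = (-6 + G)/(2*O) (o(G, O) = (-6 + G)/((2*O)) = (-6 + G)*(1/(2*O)) = (-6 + G)/(2*O))
t(s, P) = -7/8 + P**2/8 (t(s, P) = -7/8 + (P*P)/8 = -7/8 + P**2/8)
t(-126, o(8, -7))/(-6643) + 10344/28907 = (-7/8 + ((1/2)*(-6 + 8)/(-7))**2/8)/(-6643) + 10344/28907 = (-7/8 + ((1/2)*(-1/7)*2)**2/8)*(-1/6643) + 10344*(1/28907) = (-7/8 + (-1/7)**2/8)*(-1/6643) + 10344/28907 = (-7/8 + (1/8)*(1/49))*(-1/6643) + 10344/28907 = (-7/8 + 1/392)*(-1/6643) + 10344/28907 = -171/196*(-1/6643) + 10344/28907 = 171/1302028 + 10344/28907 = 13473120729/37637723396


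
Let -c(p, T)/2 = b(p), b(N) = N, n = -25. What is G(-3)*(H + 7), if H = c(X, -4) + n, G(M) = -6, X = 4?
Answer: 156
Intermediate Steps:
c(p, T) = -2*p
H = -33 (H = -2*4 - 25 = -8 - 25 = -33)
G(-3)*(H + 7) = -6*(-33 + 7) = -6*(-26) = 156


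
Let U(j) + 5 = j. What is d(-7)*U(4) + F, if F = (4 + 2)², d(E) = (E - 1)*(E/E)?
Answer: 44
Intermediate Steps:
U(j) = -5 + j
d(E) = -1 + E (d(E) = (-1 + E)*1 = -1 + E)
F = 36 (F = 6² = 36)
d(-7)*U(4) + F = (-1 - 7)*(-5 + 4) + 36 = -8*(-1) + 36 = 8 + 36 = 44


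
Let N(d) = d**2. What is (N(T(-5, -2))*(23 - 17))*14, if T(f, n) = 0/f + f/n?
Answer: 525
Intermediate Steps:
T(f, n) = f/n (T(f, n) = 0 + f/n = f/n)
(N(T(-5, -2))*(23 - 17))*14 = ((-5/(-2))**2*(23 - 17))*14 = ((-5*(-1/2))**2*6)*14 = ((5/2)**2*6)*14 = ((25/4)*6)*14 = (75/2)*14 = 525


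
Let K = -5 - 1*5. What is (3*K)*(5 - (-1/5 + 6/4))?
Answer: -111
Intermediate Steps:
K = -10 (K = -5 - 5 = -10)
(3*K)*(5 - (-1/5 + 6/4)) = (3*(-10))*(5 - (-1/5 + 6/4)) = -30*(5 - (-1*⅕ + 6*(¼))) = -30*(5 - (-⅕ + 3/2)) = -30*(5 - 1*13/10) = -30*(5 - 13/10) = -30*37/10 = -111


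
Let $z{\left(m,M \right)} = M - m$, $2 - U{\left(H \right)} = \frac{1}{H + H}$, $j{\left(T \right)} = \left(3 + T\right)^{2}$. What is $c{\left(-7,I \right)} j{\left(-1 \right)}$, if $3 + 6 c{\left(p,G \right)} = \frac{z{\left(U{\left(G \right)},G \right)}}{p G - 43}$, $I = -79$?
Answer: $- \frac{254539}{120870} \approx -2.1059$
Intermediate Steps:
$U{\left(H \right)} = 2 - \frac{1}{2 H}$ ($U{\left(H \right)} = 2 - \frac{1}{H + H} = 2 - \frac{1}{2 H}$)
$c{\left(p,G \right)} = - \frac{1}{2} + \frac{-2 + G + \frac{1}{2 G}}{6 \left(-43 + G p\right)}$ ($c{\left(p,G \right)} = - \frac{1}{2} + \frac{\left(G - \left(2 - \frac{1}{2 G}\right)\right) \frac{1}{p G - 43}}{6} = - \frac{1}{2} + \frac{\left(G - \left(2 - \frac{1}{2 G}\right)\right) \frac{1}{G p - 43}}{6} = - \frac{1}{2} + \frac{\left(-2 + G + \frac{1}{2 G}\right) \frac{1}{-43 + G p}}{6} = - \frac{1}{2} + \frac{\frac{1}{-43 + G p} \left(-2 + G + \frac{1}{2 G}\right)}{6} = - \frac{1}{2} + \frac{-2 + G + \frac{1}{2 G}}{6 \left(-43 + G p\right)}$)
$c{\left(-7,I \right)} j{\left(-1 \right)} = \frac{1 + 2 \left(-79\right) \left(127 - 79 - \left(-237\right) \left(-7\right)\right)}{12 \left(-79\right) \left(-43 - -553\right)} \left(3 - 1\right)^{2} = \frac{1}{12} \left(- \frac{1}{79}\right) \frac{1}{-43 + 553} \left(1 + 2 \left(-79\right) \left(127 - 79 - 1659\right)\right) 2^{2} = \frac{1}{12} \left(- \frac{1}{79}\right) \frac{1}{510} \left(1 + 2 \left(-79\right) \left(-1611\right)\right) 4 = \frac{1}{12} \left(- \frac{1}{79}\right) \frac{1}{510} \left(1 + 254538\right) 4 = \frac{1}{12} \left(- \frac{1}{79}\right) \frac{1}{510} \cdot 254539 \cdot 4 = \left(- \frac{254539}{483480}\right) 4 = - \frac{254539}{120870}$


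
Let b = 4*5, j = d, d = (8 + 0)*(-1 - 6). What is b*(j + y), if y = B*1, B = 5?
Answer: -1020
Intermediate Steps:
y = 5 (y = 5*1 = 5)
d = -56 (d = 8*(-7) = -56)
j = -56
b = 20
b*(j + y) = 20*(-56 + 5) = 20*(-51) = -1020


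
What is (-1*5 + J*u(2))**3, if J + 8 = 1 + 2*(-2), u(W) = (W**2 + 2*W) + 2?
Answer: -1520875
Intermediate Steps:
u(W) = 2 + W**2 + 2*W
J = -11 (J = -8 + (1 + 2*(-2)) = -8 + (1 - 4) = -8 - 3 = -11)
(-1*5 + J*u(2))**3 = (-1*5 - 11*(2 + 2**2 + 2*2))**3 = (-5 - 11*(2 + 4 + 4))**3 = (-5 - 11*10)**3 = (-5 - 110)**3 = (-115)**3 = -1520875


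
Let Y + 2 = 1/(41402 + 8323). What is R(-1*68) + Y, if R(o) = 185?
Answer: 9099676/49725 ≈ 183.00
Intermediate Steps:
Y = -99449/49725 (Y = -2 + 1/(41402 + 8323) = -2 + 1/49725 = -99449/49725 ≈ -2.0000)
R(-1*68) + Y = 185 - 99449/49725 = 9099676/49725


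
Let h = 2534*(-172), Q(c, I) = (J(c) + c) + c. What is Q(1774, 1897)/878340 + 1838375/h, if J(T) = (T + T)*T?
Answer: 8072297515/2734448088 ≈ 2.9521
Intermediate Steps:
J(T) = 2*T**2 (J(T) = (2*T)*T = 2*T**2)
Q(c, I) = 2*c + 2*c**2 (Q(c, I) = (2*c**2 + c) + c = (c + 2*c**2) + c = 2*c + 2*c**2)
h = -435848
Q(1774, 1897)/878340 + 1838375/h = (2*1774*(1 + 1774))/878340 + 1838375/(-435848) = (2*1774*1775)*(1/878340) + 1838375*(-1/435848) = 6297700*(1/878340) - 262625/62264 = 314885/43917 - 262625/62264 = 8072297515/2734448088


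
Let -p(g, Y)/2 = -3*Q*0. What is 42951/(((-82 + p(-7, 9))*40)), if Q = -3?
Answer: -42951/3280 ≈ -13.095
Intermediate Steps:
p(g, Y) = 0 (p(g, Y) = -2*(-3*(-3))*0 = -18*0 = -2*0 = 0)
42951/(((-82 + p(-7, 9))*40)) = 42951/(((-82 + 0)*40)) = 42951/((-82*40)) = 42951/(-3280) = 42951*(-1/3280) = -42951/3280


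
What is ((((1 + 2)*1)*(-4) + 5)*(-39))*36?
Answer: 9828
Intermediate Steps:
((((1 + 2)*1)*(-4) + 5)*(-39))*36 = (((3*1)*(-4) + 5)*(-39))*36 = ((3*(-4) + 5)*(-39))*36 = ((-12 + 5)*(-39))*36 = -7*(-39)*36 = 273*36 = 9828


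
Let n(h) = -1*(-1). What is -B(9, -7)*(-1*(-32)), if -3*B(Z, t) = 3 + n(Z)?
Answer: 128/3 ≈ 42.667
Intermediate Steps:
n(h) = 1
B(Z, t) = -4/3 (B(Z, t) = -(3 + 1)/3 = -⅓*4 = -4/3)
-B(9, -7)*(-1*(-32)) = -(-4)*(-1*(-32))/3 = -(-4)*32/3 = -1*(-128/3) = 128/3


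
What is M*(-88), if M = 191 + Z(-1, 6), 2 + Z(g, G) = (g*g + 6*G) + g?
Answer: -19800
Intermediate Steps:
Z(g, G) = -2 + g + g² + 6*G (Z(g, G) = -2 + ((g*g + 6*G) + g) = -2 + ((g² + 6*G) + g) = -2 + (g + g² + 6*G) = -2 + g + g² + 6*G)
M = 225 (M = 191 + (-2 - 1 + (-1)² + 6*6) = 191 + (-2 - 1 + 1 + 36) = 191 + 34 = 225)
M*(-88) = 225*(-88) = -19800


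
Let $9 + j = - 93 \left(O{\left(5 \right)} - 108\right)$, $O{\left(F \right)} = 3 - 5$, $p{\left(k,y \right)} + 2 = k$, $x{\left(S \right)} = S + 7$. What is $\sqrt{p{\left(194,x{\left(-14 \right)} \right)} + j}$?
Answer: $3 \sqrt{1157} \approx 102.04$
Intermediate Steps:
$x{\left(S \right)} = 7 + S$
$p{\left(k,y \right)} = -2 + k$
$O{\left(F \right)} = -2$ ($O{\left(F \right)} = 3 - 5 = -2$)
$j = 10221$ ($j = -9 - 93 \left(-2 - 108\right) = -9 - -10230 = -9 + 10230 = 10221$)
$\sqrt{p{\left(194,x{\left(-14 \right)} \right)} + j} = \sqrt{\left(-2 + 194\right) + 10221} = \sqrt{192 + 10221} = \sqrt{10413} = 3 \sqrt{1157}$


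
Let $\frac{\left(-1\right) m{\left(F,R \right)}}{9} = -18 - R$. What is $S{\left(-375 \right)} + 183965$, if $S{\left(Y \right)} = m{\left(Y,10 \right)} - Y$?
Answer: $184592$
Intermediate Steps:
$m{\left(F,R \right)} = 162 + 9 R$ ($m{\left(F,R \right)} = - 9 \left(-18 - R\right) = 162 + 9 R$)
$S{\left(Y \right)} = 252 - Y$ ($S{\left(Y \right)} = \left(162 + 9 \cdot 10\right) - Y = \left(162 + 90\right) - Y = 252 - Y$)
$S{\left(-375 \right)} + 183965 = \left(252 - -375\right) + 183965 = \left(252 + 375\right) + 183965 = 627 + 183965 = 184592$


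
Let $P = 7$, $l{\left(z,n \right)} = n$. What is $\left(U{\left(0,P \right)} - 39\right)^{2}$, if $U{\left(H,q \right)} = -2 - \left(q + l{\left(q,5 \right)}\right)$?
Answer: $2809$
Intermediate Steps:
$U{\left(H,q \right)} = -7 - q$ ($U{\left(H,q \right)} = -2 - \left(q + 5\right) = -2 - \left(5 + q\right) = -7 - q$)
$\left(U{\left(0,P \right)} - 39\right)^{2} = \left(\left(-7 - 7\right) - 39\right)^{2} = \left(-14 - 39\right)^{2} = \left(-53\right)^{2} = 2809$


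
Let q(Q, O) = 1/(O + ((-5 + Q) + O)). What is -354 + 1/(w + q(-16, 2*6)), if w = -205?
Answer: -217359/614 ≈ -354.00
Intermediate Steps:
q(Q, O) = 1/(-5 + Q + 2*O) (q(Q, O) = 1/(O + (-5 + O + Q)) = 1/(-5 + Q + 2*O))
-354 + 1/(w + q(-16, 2*6)) = -354 + 1/(-205 + 1/(-5 - 16 + 2*(2*6))) = -354 + 1/(-205 + 1/(-5 - 16 + 2*12)) = -354 + 1/(-205 + 1/(-5 - 16 + 24)) = -354 + 1/(-205 + 1/3) = -354 + 1/(-614/3) = -354 - 3/614 = -217359/614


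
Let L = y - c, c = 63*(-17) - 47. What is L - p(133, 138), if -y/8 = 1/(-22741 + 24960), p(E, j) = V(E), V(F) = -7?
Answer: 2496367/2219 ≈ 1125.0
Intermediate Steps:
p(E, j) = -7
c = -1118 (c = -1071 - 47 = -1118)
y = -8/2219 (y = -8/(-22741 + 24960) = -8/2219 ≈ -0.0036052)
L = 2480834/2219 (L = -8/2219 - 1*(-1118) = -8/2219 + 1118 = 2480834/2219 ≈ 1118.0)
L - p(133, 138) = 2480834/2219 - 1*(-7) = 2480834/2219 + 7 = 2496367/2219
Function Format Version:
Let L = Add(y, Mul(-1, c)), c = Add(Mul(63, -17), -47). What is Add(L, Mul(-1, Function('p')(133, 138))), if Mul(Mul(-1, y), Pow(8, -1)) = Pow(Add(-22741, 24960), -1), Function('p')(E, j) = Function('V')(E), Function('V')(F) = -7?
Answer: Rational(2496367, 2219) ≈ 1125.0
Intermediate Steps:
Function('p')(E, j) = -7
c = -1118 (c = Add(-1071, -47) = -1118)
y = Rational(-8, 2219) (y = Mul(-8, Pow(Add(-22741, 24960), -1)) = Mul(-8, Pow(2219, -1)) = Mul(-8, Rational(1, 2219)) = Rational(-8, 2219) ≈ -0.0036052)
L = Rational(2480834, 2219) (L = Add(Rational(-8, 2219), Mul(-1, -1118)) = Add(Rational(-8, 2219), 1118) = Rational(2480834, 2219) ≈ 1118.0)
Add(L, Mul(-1, Function('p')(133, 138))) = Add(Rational(2480834, 2219), Mul(-1, -7)) = Add(Rational(2480834, 2219), 7) = Rational(2496367, 2219)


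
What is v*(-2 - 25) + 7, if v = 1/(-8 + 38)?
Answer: 61/10 ≈ 6.1000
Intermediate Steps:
v = 1/30 ≈ 0.033333
v*(-2 - 25) + 7 = (-2 - 25)/30 + 7 = (1/30)*(-27) + 7 = -9/10 + 7 = 61/10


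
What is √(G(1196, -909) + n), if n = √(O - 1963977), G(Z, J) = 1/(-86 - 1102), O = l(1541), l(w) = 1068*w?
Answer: √(-33 + 666468*I*√1101)/198 ≈ 16.794 + 16.794*I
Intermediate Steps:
O = 1645788 (O = 1068*1541 = 1645788)
G(Z, J) = -1/1188 (G(Z, J) = 1/(-1188) = -1/1188)
n = 17*I*√1101 (n = √(1645788 - 1963977) = √(-318189) = 17*I*√1101 ≈ 564.08*I)
√(G(1196, -909) + n) = √(-1/1188 + 17*I*√1101)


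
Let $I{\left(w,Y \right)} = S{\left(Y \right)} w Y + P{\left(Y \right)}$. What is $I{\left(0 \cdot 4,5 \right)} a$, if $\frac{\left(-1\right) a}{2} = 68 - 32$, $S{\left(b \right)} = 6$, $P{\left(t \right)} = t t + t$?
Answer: $-2160$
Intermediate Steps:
$P{\left(t \right)} = t + t^{2}$ ($P{\left(t \right)} = t^{2} + t = t + t^{2}$)
$I{\left(w,Y \right)} = Y \left(1 + Y\right) + 6 Y w$ ($I{\left(w,Y \right)} = 6 w Y + Y \left(1 + Y\right) = 6 Y w + Y \left(1 + Y\right) = Y \left(1 + Y\right) + 6 Y w$)
$a = -72$ ($a = - 2 \left(68 - 32\right) = \left(-2\right) 36 = -72$)
$I{\left(0 \cdot 4,5 \right)} a = 5 \left(1 + 5 + 6 \cdot 0 \cdot 4\right) \left(-72\right) = 5 \left(1 + 5 + 6 \cdot 0\right) \left(-72\right) = 5 \left(1 + 5 + 0\right) \left(-72\right) = 5 \cdot 6 \left(-72\right) = 30 \left(-72\right) = -2160$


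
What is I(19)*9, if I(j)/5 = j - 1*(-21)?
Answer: 1800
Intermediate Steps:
I(j) = 105 + 5*j (I(j) = 5*(j - 1*(-21)) = 5*(j + 21) = 5*(21 + j) = 105 + 5*j)
I(19)*9 = (105 + 5*19)*9 = (105 + 95)*9 = 200*9 = 1800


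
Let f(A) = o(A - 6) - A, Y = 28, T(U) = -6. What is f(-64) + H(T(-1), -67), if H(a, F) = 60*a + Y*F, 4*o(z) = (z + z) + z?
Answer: -4449/2 ≈ -2224.5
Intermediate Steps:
o(z) = 3*z/4 (o(z) = ((z + z) + z)/4 = (2*z + z)/4 = (3*z)/4 = 3*z/4)
H(a, F) = 28*F + 60*a (H(a, F) = 60*a + 28*F = 28*F + 60*a)
f(A) = -9/2 - A/4 (f(A) = 3*(A - 6)/4 - A = 3*(-6 + A)/4 - A = (-9/2 + 3*A/4) - A = -9/2 - A/4)
f(-64) + H(T(-1), -67) = (-9/2 - 1/4*(-64)) + (28*(-67) + 60*(-6)) = (-9/2 + 16) + (-1876 - 360) = 23/2 - 2236 = -4449/2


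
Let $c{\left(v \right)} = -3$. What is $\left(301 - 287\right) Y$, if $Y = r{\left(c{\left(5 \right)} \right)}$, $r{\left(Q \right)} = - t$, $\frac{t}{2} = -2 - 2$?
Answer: $112$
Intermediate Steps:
$t = -8$ ($t = 2 \left(-2 - 2\right) = 2 \left(-4\right) = -8$)
$r{\left(Q \right)} = 8$ ($r{\left(Q \right)} = \left(-1\right) \left(-8\right) = 8$)
$Y = 8$
$\left(301 - 287\right) Y = \left(301 - 287\right) 8 = 14 \cdot 8 = 112$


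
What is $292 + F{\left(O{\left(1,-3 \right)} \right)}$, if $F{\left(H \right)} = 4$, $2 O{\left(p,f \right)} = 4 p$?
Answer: $296$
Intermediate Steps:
$O{\left(p,f \right)} = 2 p$ ($O{\left(p,f \right)} = \frac{4 p}{2} = 2 p$)
$292 + F{\left(O{\left(1,-3 \right)} \right)} = 292 + 4 = 296$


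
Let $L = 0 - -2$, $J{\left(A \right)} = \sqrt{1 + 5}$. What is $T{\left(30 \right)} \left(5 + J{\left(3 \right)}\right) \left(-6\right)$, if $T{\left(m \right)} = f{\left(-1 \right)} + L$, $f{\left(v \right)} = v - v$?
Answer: $-60 - 12 \sqrt{6} \approx -89.394$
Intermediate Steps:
$J{\left(A \right)} = \sqrt{6}$
$L = 2$ ($L = 0 + 2 = 2$)
$f{\left(v \right)} = 0$
$T{\left(m \right)} = 2$ ($T{\left(m \right)} = 0 + 2 = 2$)
$T{\left(30 \right)} \left(5 + J{\left(3 \right)}\right) \left(-6\right) = 2 \left(5 + \sqrt{6}\right) \left(-6\right) = 2 \left(-30 - 6 \sqrt{6}\right) = -60 - 12 \sqrt{6}$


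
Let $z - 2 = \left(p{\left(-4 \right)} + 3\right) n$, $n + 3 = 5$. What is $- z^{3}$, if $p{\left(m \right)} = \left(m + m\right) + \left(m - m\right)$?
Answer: $512$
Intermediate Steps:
$n = 2$ ($n = -3 + 5 = 2$)
$p{\left(m \right)} = 2 m$ ($p{\left(m \right)} = 2 m + 0 = 2 m$)
$z = -8$ ($z = 2 + \left(2 \left(-4\right) + 3\right) 2 = 2 + \left(-8 + 3\right) 2 = 2 - 10 = -8$)
$- z^{3} = - \left(-8\right)^{3} = \left(-1\right) \left(-512\right) = 512$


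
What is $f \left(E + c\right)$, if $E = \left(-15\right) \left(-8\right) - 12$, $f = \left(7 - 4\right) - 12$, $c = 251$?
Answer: $-3231$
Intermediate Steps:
$f = -9$ ($f = 3 - 12 = -9$)
$E = 108$ ($E = 120 - 12 = 108$)
$f \left(E + c\right) = - 9 \left(108 + 251\right) = \left(-9\right) 359 = -3231$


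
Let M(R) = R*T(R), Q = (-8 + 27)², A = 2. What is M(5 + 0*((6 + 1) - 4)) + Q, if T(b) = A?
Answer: 371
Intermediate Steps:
Q = 361 (Q = 19² = 361)
T(b) = 2
M(R) = 2*R (M(R) = R*2 = 2*R)
M(5 + 0*((6 + 1) - 4)) + Q = 2*(5 + 0*((6 + 1) - 4)) + 361 = 2*(5 + 0*(7 - 4)) + 361 = 2*(5 + 0*3) + 361 = 2*(5 + 0) + 361 = 2*5 + 361 = 10 + 361 = 371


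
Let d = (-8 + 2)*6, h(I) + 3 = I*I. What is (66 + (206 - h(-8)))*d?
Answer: -7596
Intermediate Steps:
h(I) = -3 + I**2 (h(I) = -3 + I*I = -3 + I**2)
d = -36 (d = -6*6 = -36)
(66 + (206 - h(-8)))*d = (66 + (206 - (-3 + (-8)**2)))*(-36) = (66 + (206 - (-3 + 64)))*(-36) = (66 + (206 - 1*61))*(-36) = (66 + (206 - 61))*(-36) = (66 + 145)*(-36) = 211*(-36) = -7596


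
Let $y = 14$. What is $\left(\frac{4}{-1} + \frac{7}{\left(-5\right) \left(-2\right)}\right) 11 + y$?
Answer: $- \frac{223}{10} \approx -22.3$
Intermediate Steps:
$\left(\frac{4}{-1} + \frac{7}{\left(-5\right) \left(-2\right)}\right) 11 + y = \left(\frac{4}{-1} + \frac{7}{\left(-5\right) \left(-2\right)}\right) 11 + 14 = \left(4 \left(-1\right) + \frac{7}{10}\right) 11 + 14 = \left(-4 + 7 \cdot \frac{1}{10}\right) 11 + 14 = \left(-4 + \frac{7}{10}\right) 11 + 14 = \left(- \frac{33}{10}\right) 11 + 14 = - \frac{363}{10} + 14 = - \frac{223}{10}$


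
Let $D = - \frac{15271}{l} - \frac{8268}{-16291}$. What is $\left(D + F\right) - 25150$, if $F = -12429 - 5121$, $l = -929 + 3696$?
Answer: $- \frac{1925022214205}{45077197} \approx -42705.0$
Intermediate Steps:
$l = 2767$
$F = -17550$ ($F = -12429 - 5121 = -17550$)
$D = - \frac{225902305}{45077197}$ ($D = - \frac{15271}{2767} - \frac{8268}{-16291} = \left(-15271\right) \frac{1}{2767} - - \frac{8268}{16291} = - \frac{15271}{2767} + \frac{8268}{16291} = - \frac{225902305}{45077197} \approx -5.0115$)
$\left(D + F\right) - 25150 = \left(- \frac{225902305}{45077197} - 17550\right) - 25150 = - \frac{791330709655}{45077197} - 25150 = - \frac{1925022214205}{45077197}$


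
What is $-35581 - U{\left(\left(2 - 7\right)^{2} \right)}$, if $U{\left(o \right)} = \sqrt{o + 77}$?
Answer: $-35581 - \sqrt{102} \approx -35591.0$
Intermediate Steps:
$U{\left(o \right)} = \sqrt{77 + o}$
$-35581 - U{\left(\left(2 - 7\right)^{2} \right)} = -35581 - \sqrt{77 + \left(2 - 7\right)^{2}} = -35581 - \sqrt{77 + \left(-5\right)^{2}} = -35581 - \sqrt{77 + 25} = -35581 - \sqrt{102}$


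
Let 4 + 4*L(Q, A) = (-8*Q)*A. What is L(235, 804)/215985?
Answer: -53983/30855 ≈ -1.7496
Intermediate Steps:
L(Q, A) = -1 - 2*A*Q (L(Q, A) = -1 + ((-8*Q)*A)/4 = -1 + (-8*A*Q)/4 = -1 - 2*A*Q)
L(235, 804)/215985 = (-1 - 2*804*235)/215985 = (-1 - 377880)*(1/215985) = -377881*1/215985 = -53983/30855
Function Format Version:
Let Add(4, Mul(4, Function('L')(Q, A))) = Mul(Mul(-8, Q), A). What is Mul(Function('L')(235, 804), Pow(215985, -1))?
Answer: Rational(-53983, 30855) ≈ -1.7496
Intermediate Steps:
Function('L')(Q, A) = Add(-1, Mul(-2, A, Q)) (Function('L')(Q, A) = Add(-1, Mul(Rational(1, 4), Mul(Mul(-8, Q), A))) = Add(-1, Mul(Rational(1, 4), Mul(-8, A, Q))) = Add(-1, Mul(-2, A, Q)))
Mul(Function('L')(235, 804), Pow(215985, -1)) = Mul(Add(-1, Mul(-2, 804, 235)), Pow(215985, -1)) = Mul(Add(-1, -377880), Rational(1, 215985)) = Mul(-377881, Rational(1, 215985)) = Rational(-53983, 30855)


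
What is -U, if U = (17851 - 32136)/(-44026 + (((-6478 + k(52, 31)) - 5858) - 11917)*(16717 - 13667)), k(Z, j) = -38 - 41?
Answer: -14285/74256626 ≈ -0.00019237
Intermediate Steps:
k(Z, j) = -79
U = 14285/74256626 (U = (17851 - 32136)/(-44026 + (((-6478 - 79) - 5858) - 11917)*(16717 - 13667)) = -14285/(-44026 + ((-6557 - 5858) - 11917)*3050) = -14285/(-44026 + (-12415 - 11917)*3050) = -14285/(-44026 - 24332*3050) = -14285/(-44026 - 74212600) = -14285/(-74256626) = -14285*(-1/74256626) = 14285/74256626 ≈ 0.00019237)
-U = -1*14285/74256626 = -14285/74256626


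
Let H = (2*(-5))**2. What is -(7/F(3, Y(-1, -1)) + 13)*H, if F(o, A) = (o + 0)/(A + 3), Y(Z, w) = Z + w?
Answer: -4600/3 ≈ -1533.3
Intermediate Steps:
H = 100 (H = (-10)**2 = 100)
F(o, A) = o/(3 + A)
-(7/F(3, Y(-1, -1)) + 13)*H = -(7/((3/(3 + (-1 - 1)))) + 13)*100 = -(7/((3/(3 - 2))) + 13)*100 = -(7/((3/1)) + 13)*100 = -(7/((3*1)) + 13)*100 = -(7/3 + 13)*100 = -46*100/3 = -1*4600/3 = -4600/3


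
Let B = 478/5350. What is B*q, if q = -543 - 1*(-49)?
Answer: -118066/2675 ≈ -44.137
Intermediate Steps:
B = 239/2675 (B = 478*(1/5350) = 239/2675 ≈ 0.089346)
q = -494 (q = -543 + 49 = -494)
B*q = (239/2675)*(-494) = -118066/2675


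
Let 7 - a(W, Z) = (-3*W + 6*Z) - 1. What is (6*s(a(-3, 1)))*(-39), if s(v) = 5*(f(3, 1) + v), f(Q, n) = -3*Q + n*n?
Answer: 17550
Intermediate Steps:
f(Q, n) = n² - 3*Q (f(Q, n) = -3*Q + n² = n² - 3*Q)
a(W, Z) = 8 - 6*Z + 3*W (a(W, Z) = 7 - ((-3*W + 6*Z) - 1) = 7 - (-1 - 3*W + 6*Z) = 7 + (1 - 6*Z + 3*W) = 8 - 6*Z + 3*W)
s(v) = -40 + 5*v (s(v) = 5*((1² - 3*3) + v) = 5*((1 - 9) + v) = 5*(-8 + v) = -40 + 5*v)
(6*s(a(-3, 1)))*(-39) = (6*(-40 + 5*(8 - 6*1 + 3*(-3))))*(-39) = (6*(-40 + 5*(8 - 6 - 9)))*(-39) = (6*(-40 + 5*(-7)))*(-39) = (6*(-40 - 35))*(-39) = (6*(-75))*(-39) = -450*(-39) = 17550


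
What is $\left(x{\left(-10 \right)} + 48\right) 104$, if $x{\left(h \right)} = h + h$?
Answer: $2912$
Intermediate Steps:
$x{\left(h \right)} = 2 h$
$\left(x{\left(-10 \right)} + 48\right) 104 = \left(2 \left(-10\right) + 48\right) 104 = \left(-20 + 48\right) 104 = 28 \cdot 104 = 2912$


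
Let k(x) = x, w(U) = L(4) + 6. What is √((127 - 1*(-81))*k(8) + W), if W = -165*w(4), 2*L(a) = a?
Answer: 2*√86 ≈ 18.547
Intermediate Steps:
L(a) = a/2
w(U) = 8 (w(U) = (½)*4 + 6 = 2 + 6 = 8)
W = -1320 (W = -165*8 = -1320)
√((127 - 1*(-81))*k(8) + W) = √((127 - 1*(-81))*8 - 1320) = √((127 + 81)*8 - 1320) = √(208*8 - 1320) = √(1664 - 1320) = √344 = 2*√86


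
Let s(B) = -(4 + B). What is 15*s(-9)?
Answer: 75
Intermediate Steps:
s(B) = -4 - B
15*s(-9) = 15*(-4 - 1*(-9)) = 15*(-4 + 9) = 15*5 = 75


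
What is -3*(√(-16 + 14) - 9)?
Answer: 27 - 3*I*√2 ≈ 27.0 - 4.2426*I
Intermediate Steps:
-3*(√(-16 + 14) - 9) = -3*(√(-2) - 9) = -3*(I*√2 - 9) = -3*(-9 + I*√2) = 27 - 3*I*√2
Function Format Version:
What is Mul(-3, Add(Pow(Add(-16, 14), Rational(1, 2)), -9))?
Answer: Add(27, Mul(-3, I, Pow(2, Rational(1, 2)))) ≈ Add(27.000, Mul(-4.2426, I))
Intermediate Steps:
Mul(-3, Add(Pow(Add(-16, 14), Rational(1, 2)), -9)) = Mul(-3, Add(Pow(-2, Rational(1, 2)), -9)) = Mul(-3, Add(Mul(I, Pow(2, Rational(1, 2))), -9)) = Mul(-3, Add(-9, Mul(I, Pow(2, Rational(1, 2))))) = Add(27, Mul(-3, I, Pow(2, Rational(1, 2))))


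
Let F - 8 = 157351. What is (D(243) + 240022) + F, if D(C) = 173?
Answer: 397554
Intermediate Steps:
F = 157359 (F = 8 + 157351 = 157359)
(D(243) + 240022) + F = (173 + 240022) + 157359 = 240195 + 157359 = 397554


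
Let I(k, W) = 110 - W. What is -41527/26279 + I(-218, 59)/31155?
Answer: -430811152/272907415 ≈ -1.5786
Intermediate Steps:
-41527/26279 + I(-218, 59)/31155 = -41527/26279 + (110 - 1*59)/31155 = -41527*1/26279 + (110 - 59)*(1/31155) = -41527/26279 + 51*(1/31155) = -41527/26279 + 17/10385 = -430811152/272907415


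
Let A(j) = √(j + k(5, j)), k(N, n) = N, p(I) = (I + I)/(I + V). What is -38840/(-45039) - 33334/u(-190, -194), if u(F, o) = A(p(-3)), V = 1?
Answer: 38840/45039 - 16667*√2/2 ≈ -11784.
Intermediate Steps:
p(I) = 2*I/(1 + I) (p(I) = (I + I)/(I + 1) = (2*I)/(1 + I) = 2*I/(1 + I))
A(j) = √(5 + j) (A(j) = √(j + 5) = √(5 + j))
u(F, o) = 2*√2 (u(F, o) = √(5 + 2*(-3)/(1 - 3)) = √(5 + 2*(-3)/(-2)) = √(5 + 2*(-3)*(-½)) = √(5 + 3) = √8 = 2*√2)
-38840/(-45039) - 33334/u(-190, -194) = -38840/(-45039) - 33334*√2/4 = -38840*(-1/45039) - 16667*√2/2 = 38840/45039 - 16667*√2/2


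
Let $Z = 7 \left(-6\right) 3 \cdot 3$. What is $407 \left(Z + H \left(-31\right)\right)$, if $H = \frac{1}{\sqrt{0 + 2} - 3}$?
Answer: $- \frac{1039071}{7} + \frac{12617 \sqrt{2}}{7} \approx -1.4589 \cdot 10^{5}$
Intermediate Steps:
$H = \frac{1}{-3 + \sqrt{2}}$ ($H = \frac{1}{\sqrt{2} - 3} = \frac{1}{-3 + \sqrt{2}} \approx -0.6306$)
$Z = -378$ ($Z = \left(-42\right) 9 = -378$)
$407 \left(Z + H \left(-31\right)\right) = 407 \left(-378 + \left(- \frac{3}{7} - \frac{\sqrt{2}}{7}\right) \left(-31\right)\right) = 407 \left(-378 + \left(\frac{93}{7} + \frac{31 \sqrt{2}}{7}\right)\right) = 407 \left(- \frac{2553}{7} + \frac{31 \sqrt{2}}{7}\right) = - \frac{1039071}{7} + \frac{12617 \sqrt{2}}{7}$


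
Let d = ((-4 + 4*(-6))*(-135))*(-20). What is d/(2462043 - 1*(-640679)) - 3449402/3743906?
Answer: -392341955923/414867839719 ≈ -0.94570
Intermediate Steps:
d = -75600 (d = ((-4 - 24)*(-135))*(-20) = -28*(-135)*(-20) = 3780*(-20) = -75600)
d/(2462043 - 1*(-640679)) - 3449402/3743906 = -75600/(2462043 - 1*(-640679)) - 3449402/3743906 = -75600/(2462043 + 640679) - 3449402*1/3743906 = -75600/3102722 - 1724701/1871953 = -75600*1/3102722 - 1724701/1871953 = -5400/221623 - 1724701/1871953 = -392341955923/414867839719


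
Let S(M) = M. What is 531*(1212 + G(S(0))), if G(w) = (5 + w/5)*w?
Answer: 643572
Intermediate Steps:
G(w) = w*(5 + w/5) (G(w) = (5 + w*(1/5))*w = (5 + w/5)*w = w*(5 + w/5))
531*(1212 + G(S(0))) = 531*(1212 + (1/5)*0*(25 + 0)) = 531*(1212 + (1/5)*0*25) = 531*(1212 + 0) = 531*1212 = 643572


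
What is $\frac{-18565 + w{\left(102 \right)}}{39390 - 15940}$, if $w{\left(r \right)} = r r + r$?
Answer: $- \frac{8059}{23450} \approx -0.34367$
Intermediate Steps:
$w{\left(r \right)} = r + r^{2}$ ($w{\left(r \right)} = r^{2} + r = r + r^{2}$)
$\frac{-18565 + w{\left(102 \right)}}{39390 - 15940} = \frac{-18565 + 102 \left(1 + 102\right)}{39390 - 15940} = \frac{-18565 + 102 \cdot 103}{23450} = \left(-18565 + 10506\right) \frac{1}{23450} = \left(-8059\right) \frac{1}{23450} = - \frac{8059}{23450}$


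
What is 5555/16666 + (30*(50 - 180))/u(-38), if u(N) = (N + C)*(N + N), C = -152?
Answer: 190210/3008213 ≈ 0.063230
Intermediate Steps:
u(N) = 2*N*(-152 + N) (u(N) = (N - 152)*(N + N) = (-152 + N)*(2*N) = 2*N*(-152 + N))
5555/16666 + (30*(50 - 180))/u(-38) = 5555/16666 + (30*(50 - 180))/((2*(-38)*(-152 - 38))) = 5555*(1/16666) + (30*(-130))/((2*(-38)*(-190))) = 5555/16666 - 3900/14440 = 5555/16666 - 3900*1/14440 = 5555/16666 - 195/722 = 190210/3008213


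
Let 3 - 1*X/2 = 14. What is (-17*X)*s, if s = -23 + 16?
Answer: -2618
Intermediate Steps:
s = -7
X = -22 (X = 6 - 2*14 = 6 - 28 = -22)
(-17*X)*s = -17*(-22)*(-7) = 374*(-7) = -2618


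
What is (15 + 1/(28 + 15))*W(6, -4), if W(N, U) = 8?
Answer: 5168/43 ≈ 120.19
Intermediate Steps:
(15 + 1/(28 + 15))*W(6, -4) = (15 + 1/(28 + 15))*8 = (15 + 1/43)*8 = (646/43)*8 = 5168/43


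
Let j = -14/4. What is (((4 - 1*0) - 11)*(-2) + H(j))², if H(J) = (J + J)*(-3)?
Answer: 1225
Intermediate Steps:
j = -7/2 (j = -14*¼ = -7/2 ≈ -3.5000)
H(J) = -6*J (H(J) = (2*J)*(-3) = -6*J)
(((4 - 1*0) - 11)*(-2) + H(j))² = (((4 - 1*0) - 11)*(-2) - 6*(-7/2))² = (((4 + 0) - 11)*(-2) + 21)² = ((4 - 11)*(-2) + 21)² = (-7*(-2) + 21)² = (14 + 21)² = 35² = 1225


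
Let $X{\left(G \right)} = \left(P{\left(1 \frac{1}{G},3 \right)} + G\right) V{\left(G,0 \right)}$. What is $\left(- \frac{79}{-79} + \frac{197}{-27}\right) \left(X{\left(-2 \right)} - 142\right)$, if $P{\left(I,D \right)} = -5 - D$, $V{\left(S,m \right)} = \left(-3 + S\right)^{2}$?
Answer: $\frac{66640}{27} \approx 2468.1$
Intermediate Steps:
$X{\left(G \right)} = \left(-3 + G\right)^{2} \left(-8 + G\right)$ ($X{\left(G \right)} = \left(\left(-5 - 3\right) + G\right) \left(-3 + G\right)^{2} = \left(-8 + G\right) \left(-3 + G\right)^{2} = \left(-3 + G\right)^{2} \left(-8 + G\right)$)
$\left(- \frac{79}{-79} + \frac{197}{-27}\right) \left(X{\left(-2 \right)} - 142\right) = \left(- \frac{79}{-79} + \frac{197}{-27}\right) \left(\left(-3 - 2\right)^{2} \left(-8 - 2\right) - 142\right) = \left(\left(-79\right) \left(- \frac{1}{79}\right) + 197 \left(- \frac{1}{27}\right)\right) \left(\left(-5\right)^{2} \left(-10\right) - 142\right) = \left(1 - \frac{197}{27}\right) \left(25 \left(-10\right) - 142\right) = - \frac{170 \left(-250 - 142\right)}{27} = \left(- \frac{170}{27}\right) \left(-392\right) = \frac{66640}{27}$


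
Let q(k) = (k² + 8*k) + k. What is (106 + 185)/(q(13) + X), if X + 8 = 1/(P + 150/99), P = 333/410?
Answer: 9163299/8767472 ≈ 1.0451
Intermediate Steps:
P = 333/410 (P = 333*(1/410) = 333/410 ≈ 0.81219)
q(k) = k² + 9*k
X = -238382/31489 (X = -8 + 1/(333/410 + 150/99) = -8 + 1/(333/410 + 150*(1/99)) = -8 + 1/(333/410 + 50/33) = -8 + 1/(31489/13530) = -8 + 13530/31489 = -238382/31489 ≈ -7.5703)
(106 + 185)/(q(13) + X) = (106 + 185)/(13*(9 + 13) - 238382/31489) = 291/(13*22 - 238382/31489) = 291/(286 - 238382/31489) = 291/(8767472/31489) = 291*(31489/8767472) = 9163299/8767472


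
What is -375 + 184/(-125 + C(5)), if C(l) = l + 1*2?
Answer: -22217/59 ≈ -376.56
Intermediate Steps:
C(l) = 2 + l (C(l) = l + 2 = 2 + l)
-375 + 184/(-125 + C(5)) = -375 + 184/(-125 + (2 + 5)) = -375 + 184/(-125 + 7) = -375 + 184/(-118) = -375 + 184*(-1/118) = -375 - 92/59 = -22217/59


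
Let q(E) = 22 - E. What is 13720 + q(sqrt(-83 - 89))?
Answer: 13742 - 2*I*sqrt(43) ≈ 13742.0 - 13.115*I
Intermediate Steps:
13720 + q(sqrt(-83 - 89)) = 13720 + (22 - sqrt(-83 - 89)) = 13720 + (22 - sqrt(-172)) = 13720 + (22 - 2*I*sqrt(43)) = 13742 - 2*I*sqrt(43)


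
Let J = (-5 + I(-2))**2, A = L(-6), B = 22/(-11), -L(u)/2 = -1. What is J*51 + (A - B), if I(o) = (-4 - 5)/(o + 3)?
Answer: 10000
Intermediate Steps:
L(u) = 2 (L(u) = -2*(-1) = 2)
B = -2 (B = 22*(-1/11) = -2)
A = 2
I(o) = -9/(3 + o)
J = 196 (J = (-5 - 9/(3 - 2))**2 = (-5 - 9/1)**2 = (-5 - 9*1)**2 = (-5 - 9)**2 = (-14)**2 = 196)
J*51 + (A - B) = 196*51 + (2 - 1*(-2)) = 9996 + (2 + 2) = 9996 + 4 = 10000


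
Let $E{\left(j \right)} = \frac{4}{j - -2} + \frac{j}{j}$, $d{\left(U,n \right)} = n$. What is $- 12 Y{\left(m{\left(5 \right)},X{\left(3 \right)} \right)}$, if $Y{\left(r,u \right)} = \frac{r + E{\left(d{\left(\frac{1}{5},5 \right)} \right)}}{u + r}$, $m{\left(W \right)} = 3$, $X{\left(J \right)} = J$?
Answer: $- \frac{64}{7} \approx -9.1429$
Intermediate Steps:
$E{\left(j \right)} = 1 + \frac{4}{2 + j}$ ($E{\left(j \right)} = \frac{4}{j + 2} + 1 = \frac{4}{2 + j} + 1 = 1 + \frac{4}{2 + j}$)
$Y{\left(r,u \right)} = \frac{\frac{11}{7} + r}{r + u}$ ($Y{\left(r,u \right)} = \frac{r + \frac{6 + 5}{2 + 5}}{u + r} = \frac{r + \frac{1}{7} \cdot 11}{r + u} = \frac{r + \frac{11}{7}}{r + u} = \frac{\frac{11}{7} + r}{r + u}$)
$- 12 Y{\left(m{\left(5 \right)},X{\left(3 \right)} \right)} = - 12 \frac{\frac{11}{7} + 3}{3 + 3} = - 12 \cdot \frac{1}{6} \cdot \frac{32}{7} = \left(-12\right) \frac{16}{21} = - \frac{64}{7}$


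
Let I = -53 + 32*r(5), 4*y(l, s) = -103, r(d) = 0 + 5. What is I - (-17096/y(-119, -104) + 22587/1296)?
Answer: -25556303/44496 ≈ -574.35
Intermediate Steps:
r(d) = 5
y(l, s) = -103/4 (y(l, s) = (¼)*(-103) = -103/4)
I = 107 (I = -53 + 32*5 = -53 + 160 = 107)
I - (-17096/y(-119, -104) + 22587/1296) = 107 - (-17096/(-103/4) + 22587/1296) = 107 - (-17096*(-4/103) + 22587*(1/1296)) = 107 - (68384/103 + 7529/432) = 107 - 1*30317375/44496 = 107 - 30317375/44496 = -25556303/44496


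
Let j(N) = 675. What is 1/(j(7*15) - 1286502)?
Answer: -1/1285827 ≈ -7.7771e-7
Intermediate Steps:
1/(j(7*15) - 1286502) = 1/(675 - 1286502) = 1/(-1285827) = -1/1285827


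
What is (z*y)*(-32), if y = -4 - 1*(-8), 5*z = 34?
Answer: -4352/5 ≈ -870.40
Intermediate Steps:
z = 34/5 (z = (1/5)*34 = 34/5 ≈ 6.8000)
y = 4 (y = -4 + 8 = 4)
(z*y)*(-32) = ((34/5)*4)*(-32) = (136/5)*(-32) = -4352/5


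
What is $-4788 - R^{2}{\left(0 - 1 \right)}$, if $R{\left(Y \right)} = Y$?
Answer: $-4789$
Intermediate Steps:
$-4788 - R^{2}{\left(0 - 1 \right)} = -4788 - \left(0 - 1\right)^{2} = -4788 - \left(-1\right)^{2} = -4788 - 1 = -4789$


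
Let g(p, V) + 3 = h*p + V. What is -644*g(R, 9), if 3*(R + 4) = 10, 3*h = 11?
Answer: -20608/9 ≈ -2289.8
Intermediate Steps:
h = 11/3 (h = (⅓)*11 = 11/3 ≈ 3.6667)
R = -⅔ (R = -4 + (⅓)*10 = -4 + 10/3 = -⅔ ≈ -0.66667)
g(p, V) = -3 + V + 11*p/3 (g(p, V) = -3 + (11*p/3 + V) = -3 + (V + 11*p/3) = -3 + V + 11*p/3)
-644*g(R, 9) = -644*(-3 + 9 + (11/3)*(-⅔)) = -644*(-3 + 9 - 22/9) = -644*32/9 = -20608/9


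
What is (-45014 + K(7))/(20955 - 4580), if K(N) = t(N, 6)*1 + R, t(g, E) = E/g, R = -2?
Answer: -315106/114625 ≈ -2.7490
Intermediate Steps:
K(N) = -2 + 6/N (K(N) = (6/N)*1 - 2 = 6/N - 2 = -2 + 6/N)
(-45014 + K(7))/(20955 - 4580) = (-45014 + (-2 + 6/7))/(20955 - 4580) = (-45014 + (-2 + 6*(⅐)))/16375 = (-45014 + (-2 + 6/7))*(1/16375) = (-45014 - 8/7)*(1/16375) = -315106/7*1/16375 = -315106/114625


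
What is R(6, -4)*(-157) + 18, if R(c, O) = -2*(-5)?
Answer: -1552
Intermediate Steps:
R(c, O) = 10
R(6, -4)*(-157) + 18 = 10*(-157) + 18 = -1570 + 18 = -1552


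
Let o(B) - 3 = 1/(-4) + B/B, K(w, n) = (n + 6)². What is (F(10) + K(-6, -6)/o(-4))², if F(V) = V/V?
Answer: 1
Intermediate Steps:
K(w, n) = (6 + n)²
o(B) = 15/4 (o(B) = 3 + (1/(-4) + B/B) = 3 + (1*(-¼) + 1) = 3 + (-¼ + 1) = 3 + ¾ = 15/4)
F(V) = 1
(F(10) + K(-6, -6)/o(-4))² = (1 + (6 - 6)²/(15/4))² = (1 + 0²*(4/15))² = (1 + 0*(4/15))² = (1 + 0)² = 1² = 1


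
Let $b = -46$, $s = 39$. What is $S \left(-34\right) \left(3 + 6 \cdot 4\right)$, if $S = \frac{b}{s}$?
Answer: $\frac{14076}{13} \approx 1082.8$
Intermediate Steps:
$S = - \frac{46}{39} \approx -1.1795$
$S \left(-34\right) \left(3 + 6 \cdot 4\right) = \left(- \frac{46}{39}\right) \left(-34\right) \left(3 + 6 \cdot 4\right) = \frac{1564 \left(3 + 24\right)}{39} = \frac{1564}{39} \cdot 27 = \frac{14076}{13}$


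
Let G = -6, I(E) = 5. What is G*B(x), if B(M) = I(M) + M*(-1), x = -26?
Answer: -186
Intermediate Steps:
B(M) = 5 - M (B(M) = 5 + M*(-1) = 5 - M)
G*B(x) = -6*(5 - 1*(-26)) = -6*(5 + 26) = -6*31 = -186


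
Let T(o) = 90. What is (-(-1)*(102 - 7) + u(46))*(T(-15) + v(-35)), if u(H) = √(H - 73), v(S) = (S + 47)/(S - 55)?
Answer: 25612/3 + 1348*I*√3/5 ≈ 8537.3 + 466.96*I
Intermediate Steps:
v(S) = (47 + S)/(-55 + S)
u(H) = √(-73 + H)
(-(-1)*(102 - 7) + u(46))*(T(-15) + v(-35)) = (-(-1)*(102 - 7) + √(-73 + 46))*(90 + (47 - 35)/(-55 - 35)) = (-(-1)*95 + √(-27))*(90 + 12/(-90)) = (-1*(-95) + 3*I*√3)*(90 - 1/90*12) = (95 + 3*I*√3)*(90 - 2/15) = (95 + 3*I*√3)*(1348/15) = 25612/3 + 1348*I*√3/5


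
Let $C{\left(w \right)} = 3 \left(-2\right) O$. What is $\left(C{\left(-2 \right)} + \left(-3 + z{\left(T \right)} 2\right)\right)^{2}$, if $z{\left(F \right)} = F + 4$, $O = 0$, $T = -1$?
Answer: $9$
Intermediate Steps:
$z{\left(F \right)} = 4 + F$
$C{\left(w \right)} = 0$ ($C{\left(w \right)} = 3 \left(-2\right) 0 = \left(-6\right) 0 = 0$)
$\left(C{\left(-2 \right)} + \left(-3 + z{\left(T \right)} 2\right)\right)^{2} = \left(0 - \left(3 - \left(4 - 1\right) 2\right)\right)^{2} = \left(0 + \left(-3 + 3 \cdot 2\right)\right)^{2} = \left(0 + \left(-3 + 6\right)\right)^{2} = \left(0 + 3\right)^{2} = 3^{2} = 9$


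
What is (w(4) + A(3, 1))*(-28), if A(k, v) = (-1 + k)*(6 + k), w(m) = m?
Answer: -616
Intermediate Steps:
(w(4) + A(3, 1))*(-28) = (4 + (-6 + 3² + 5*3))*(-28) = (4 + (-6 + 9 + 15))*(-28) = (4 + 18)*(-28) = 22*(-28) = -616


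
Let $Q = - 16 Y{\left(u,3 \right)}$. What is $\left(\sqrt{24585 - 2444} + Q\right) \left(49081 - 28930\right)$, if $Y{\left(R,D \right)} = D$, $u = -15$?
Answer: $-967248 + 20151 \sqrt{22141} \approx 2.0312 \cdot 10^{6}$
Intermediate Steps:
$Q = -48$ ($Q = \left(-16\right) 3 = -48$)
$\left(\sqrt{24585 - 2444} + Q\right) \left(49081 - 28930\right) = \left(\sqrt{24585 - 2444} - 48\right) \left(49081 - 28930\right) = \left(\sqrt{22141} - 48\right) 20151 = \left(-48 + \sqrt{22141}\right) 20151 = -967248 + 20151 \sqrt{22141}$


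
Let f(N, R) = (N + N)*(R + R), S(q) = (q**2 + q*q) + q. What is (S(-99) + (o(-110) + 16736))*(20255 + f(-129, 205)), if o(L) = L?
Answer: -3089932725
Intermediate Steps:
S(q) = q + 2*q**2 (S(q) = (q**2 + q**2) + q = 2*q**2 + q = q + 2*q**2)
f(N, R) = 4*N*R (f(N, R) = (2*N)*(2*R) = 4*N*R)
(S(-99) + (o(-110) + 16736))*(20255 + f(-129, 205)) = (-99*(1 + 2*(-99)) + (-110 + 16736))*(20255 + 4*(-129)*205) = (-99*(1 - 198) + 16626)*(20255 - 105780) = (-99*(-197) + 16626)*(-85525) = (19503 + 16626)*(-85525) = 36129*(-85525) = -3089932725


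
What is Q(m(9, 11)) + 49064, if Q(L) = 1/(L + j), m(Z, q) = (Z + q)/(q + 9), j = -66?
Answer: 3189159/65 ≈ 49064.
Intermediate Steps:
m(Z, q) = (Z + q)/(9 + q)
Q(L) = 1/(-66 + L) (Q(L) = 1/(L - 66) = 1/(-66 + L))
Q(m(9, 11)) + 49064 = 1/(-66 + (9 + 11)/(9 + 11)) + 49064 = 1/(-66 + 20/20) + 49064 = 1/(-66 + (1/20)*20) + 49064 = 1/(-66 + 1) + 49064 = 1/(-65) + 49064 = -1/65 + 49064 = 3189159/65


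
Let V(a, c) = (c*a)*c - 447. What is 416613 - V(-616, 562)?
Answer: 194976964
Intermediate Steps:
V(a, c) = -447 + a*c² (V(a, c) = (a*c)*c - 447 = a*c² - 447 = -447 + a*c²)
416613 - V(-616, 562) = 416613 - (-447 - 616*562²) = 416613 - (-447 - 616*315844) = 416613 - (-447 - 194559904) = 416613 - 1*(-194560351) = 416613 + 194560351 = 194976964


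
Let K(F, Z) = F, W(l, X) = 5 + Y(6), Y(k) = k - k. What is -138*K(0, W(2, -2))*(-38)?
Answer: 0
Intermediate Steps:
Y(k) = 0
W(l, X) = 5 (W(l, X) = 5 + 0 = 5)
-138*K(0, W(2, -2))*(-38) = -138*0*(-38) = 0*(-38) = 0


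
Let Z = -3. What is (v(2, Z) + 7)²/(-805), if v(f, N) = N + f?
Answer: -36/805 ≈ -0.044720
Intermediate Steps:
(v(2, Z) + 7)²/(-805) = ((-3 + 2) + 7)²/(-805) = (-1 + 7)²*(-1/805) = 6²*(-1/805) = 36*(-1/805) = -36/805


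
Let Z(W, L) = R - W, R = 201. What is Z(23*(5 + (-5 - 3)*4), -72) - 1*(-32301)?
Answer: 33123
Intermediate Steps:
Z(W, L) = 201 - W
Z(23*(5 + (-5 - 3)*4), -72) - 1*(-32301) = (201 - 23*(5 + (-5 - 3)*4)) - 1*(-32301) = (201 - 23*(5 - 8*4)) + 32301 = (201 - 23*(5 - 32)) + 32301 = (201 - 23*(-27)) + 32301 = (201 - 1*(-621)) + 32301 = (201 + 621) + 32301 = 822 + 32301 = 33123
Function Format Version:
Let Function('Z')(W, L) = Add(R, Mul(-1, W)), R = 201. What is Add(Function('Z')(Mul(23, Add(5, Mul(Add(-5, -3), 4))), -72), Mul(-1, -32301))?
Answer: 33123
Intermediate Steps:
Function('Z')(W, L) = Add(201, Mul(-1, W))
Add(Function('Z')(Mul(23, Add(5, Mul(Add(-5, -3), 4))), -72), Mul(-1, -32301)) = Add(Add(201, Mul(-1, Mul(23, Add(5, Mul(Add(-5, -3), 4))))), Mul(-1, -32301)) = Add(Add(201, Mul(-1, Mul(23, Add(5, Mul(-8, 4))))), 32301) = Add(Add(201, Mul(-1, Mul(23, Add(5, -32)))), 32301) = Add(Add(201, Mul(-1, Mul(23, -27))), 32301) = Add(Add(201, Mul(-1, -621)), 32301) = Add(Add(201, 621), 32301) = Add(822, 32301) = 33123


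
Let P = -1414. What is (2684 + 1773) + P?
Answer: 3043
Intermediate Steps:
(2684 + 1773) + P = (2684 + 1773) - 1414 = 4457 - 1414 = 3043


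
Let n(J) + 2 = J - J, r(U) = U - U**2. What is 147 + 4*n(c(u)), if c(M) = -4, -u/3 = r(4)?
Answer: 139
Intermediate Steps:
u = 36 (u = -12*(1 - 1*4) = -12*(1 - 4) = -12*(-3) = -3*(-12) = 36)
n(J) = -2 (n(J) = -2 + (J - J) = -2 + 0 = -2)
147 + 4*n(c(u)) = 147 + 4*(-2) = 147 - 8 = 139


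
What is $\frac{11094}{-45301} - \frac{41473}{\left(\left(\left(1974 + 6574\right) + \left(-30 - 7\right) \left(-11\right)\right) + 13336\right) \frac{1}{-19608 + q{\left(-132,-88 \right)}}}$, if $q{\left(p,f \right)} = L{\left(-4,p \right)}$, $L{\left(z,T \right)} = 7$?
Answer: $\frac{36825491582819}{1009804591} \approx 36468.0$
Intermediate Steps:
$q{\left(p,f \right)} = 7$
$\frac{11094}{-45301} - \frac{41473}{\left(\left(\left(1974 + 6574\right) + \left(-30 - 7\right) \left(-11\right)\right) + 13336\right) \frac{1}{-19608 + q{\left(-132,-88 \right)}}} = \frac{11094}{-45301} - \frac{41473}{\left(\left(\left(1974 + 6574\right) + \left(-30 - 7\right) \left(-11\right)\right) + 13336\right) \frac{1}{-19608 + 7}} = 11094 \left(- \frac{1}{45301}\right) - \frac{41473}{\left(\left(8548 - -407\right) + 13336\right) \frac{1}{-19601}} = - \frac{11094}{45301} - \frac{41473}{\left(\left(8548 + 407\right) + 13336\right) \left(- \frac{1}{19601}\right)} = - \frac{11094}{45301} - \frac{41473}{\left(8955 + 13336\right) \left(- \frac{1}{19601}\right)} = - \frac{11094}{45301} - \frac{41473}{22291 \left(- \frac{1}{19601}\right)} = - \frac{11094}{45301} - \frac{41473}{- \frac{22291}{19601}} = - \frac{11094}{45301} - - \frac{812912273}{22291} = - \frac{11094}{45301} + \frac{812912273}{22291} = \frac{36825491582819}{1009804591}$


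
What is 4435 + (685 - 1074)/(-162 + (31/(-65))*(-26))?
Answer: 3319325/748 ≈ 4437.6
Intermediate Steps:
4435 + (685 - 1074)/(-162 + (31/(-65))*(-26)) = 4435 - 389/(-162 + (31*(-1/65))*(-26)) = 4435 - 389/(-162 - 31/65*(-26)) = 4435 - 389/(-162 + 62/5) = 4435 - 389/(-748/5) = 4435 - 389*(-5/748) = 4435 + 1945/748 = 3319325/748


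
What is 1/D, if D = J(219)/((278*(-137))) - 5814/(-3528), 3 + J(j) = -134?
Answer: 27244/44995 ≈ 0.60549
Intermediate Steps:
J(j) = -137 (J(j) = -3 - 134 = -137)
D = 44995/27244 (D = -137/(278*(-137)) - 5814/(-3528) = -137/(-38086) - 5814*(-1/3528) = -137*(-1/38086) + 323/196 = 1/278 + 323/196 = 44995/27244 ≈ 1.6516)
1/D = 1/(44995/27244) = 27244/44995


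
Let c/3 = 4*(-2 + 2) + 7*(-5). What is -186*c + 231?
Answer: 19761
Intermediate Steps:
c = -105 (c = 3*(4*(-2 + 2) + 7*(-5)) = 3*(4*0 - 35) = 3*(0 - 35) = 3*(-35) = -105)
-186*c + 231 = -186*(-105) + 231 = 19530 + 231 = 19761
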